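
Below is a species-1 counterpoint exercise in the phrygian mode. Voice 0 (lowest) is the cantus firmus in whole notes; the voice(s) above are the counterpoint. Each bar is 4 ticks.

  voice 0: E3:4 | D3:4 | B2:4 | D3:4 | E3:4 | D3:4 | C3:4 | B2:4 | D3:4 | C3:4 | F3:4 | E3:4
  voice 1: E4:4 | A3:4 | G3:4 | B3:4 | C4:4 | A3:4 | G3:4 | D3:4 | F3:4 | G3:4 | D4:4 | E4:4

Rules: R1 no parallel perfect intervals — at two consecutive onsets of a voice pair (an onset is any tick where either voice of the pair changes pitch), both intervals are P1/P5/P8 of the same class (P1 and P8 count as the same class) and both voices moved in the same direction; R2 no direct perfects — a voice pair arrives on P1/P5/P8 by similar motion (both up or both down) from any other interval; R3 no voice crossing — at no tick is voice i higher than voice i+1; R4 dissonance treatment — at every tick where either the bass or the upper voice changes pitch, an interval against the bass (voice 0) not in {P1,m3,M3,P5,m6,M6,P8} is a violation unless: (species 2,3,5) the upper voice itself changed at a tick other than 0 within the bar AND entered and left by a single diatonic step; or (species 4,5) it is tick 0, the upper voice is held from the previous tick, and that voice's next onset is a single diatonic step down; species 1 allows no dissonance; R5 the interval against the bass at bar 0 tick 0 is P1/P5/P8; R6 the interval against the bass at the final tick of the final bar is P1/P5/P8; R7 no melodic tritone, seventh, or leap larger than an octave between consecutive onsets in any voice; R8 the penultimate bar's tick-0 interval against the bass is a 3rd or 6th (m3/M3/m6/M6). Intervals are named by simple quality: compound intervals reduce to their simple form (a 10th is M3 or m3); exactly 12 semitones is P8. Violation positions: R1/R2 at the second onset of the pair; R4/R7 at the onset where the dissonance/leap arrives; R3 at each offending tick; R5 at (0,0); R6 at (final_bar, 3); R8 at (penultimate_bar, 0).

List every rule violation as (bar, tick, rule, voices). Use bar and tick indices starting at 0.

bar 0: v0=E3 v1=E4 downbeat P8
bar 1: v0=D3 v1=A3 downbeat P5
bar 2: v0=B2 v1=G3 downbeat m6
bar 3: v0=D3 v1=B3 downbeat M6
bar 4: v0=E3 v1=C4 downbeat m6
bar 5: v0=D3 v1=A3 downbeat P5
bar 6: v0=C3 v1=G3 downbeat P5
bar 7: v0=B2 v1=D3 downbeat m3
bar 8: v0=D3 v1=F3 downbeat m3
bar 9: v0=C3 v1=G3 downbeat P5
bar 10: v0=F3 v1=D4 downbeat M6
bar 11: v0=E3 v1=E4 downbeat P8
  -> R2 @ bar 1 tick 0 v(0, 1): E3/E4 P8 -> D3/A3 P5 similar
  -> R2 @ bar 5 tick 0 v(0, 1): E3/C4 m6 -> D3/A3 P5 similar
  -> R1 @ bar 6 tick 0 v(0, 1): D3/A3 P5 -> C3/G3 P5 similar

(1, 0, R2, (0, 1))
(5, 0, R2, (0, 1))
(6, 0, R1, (0, 1))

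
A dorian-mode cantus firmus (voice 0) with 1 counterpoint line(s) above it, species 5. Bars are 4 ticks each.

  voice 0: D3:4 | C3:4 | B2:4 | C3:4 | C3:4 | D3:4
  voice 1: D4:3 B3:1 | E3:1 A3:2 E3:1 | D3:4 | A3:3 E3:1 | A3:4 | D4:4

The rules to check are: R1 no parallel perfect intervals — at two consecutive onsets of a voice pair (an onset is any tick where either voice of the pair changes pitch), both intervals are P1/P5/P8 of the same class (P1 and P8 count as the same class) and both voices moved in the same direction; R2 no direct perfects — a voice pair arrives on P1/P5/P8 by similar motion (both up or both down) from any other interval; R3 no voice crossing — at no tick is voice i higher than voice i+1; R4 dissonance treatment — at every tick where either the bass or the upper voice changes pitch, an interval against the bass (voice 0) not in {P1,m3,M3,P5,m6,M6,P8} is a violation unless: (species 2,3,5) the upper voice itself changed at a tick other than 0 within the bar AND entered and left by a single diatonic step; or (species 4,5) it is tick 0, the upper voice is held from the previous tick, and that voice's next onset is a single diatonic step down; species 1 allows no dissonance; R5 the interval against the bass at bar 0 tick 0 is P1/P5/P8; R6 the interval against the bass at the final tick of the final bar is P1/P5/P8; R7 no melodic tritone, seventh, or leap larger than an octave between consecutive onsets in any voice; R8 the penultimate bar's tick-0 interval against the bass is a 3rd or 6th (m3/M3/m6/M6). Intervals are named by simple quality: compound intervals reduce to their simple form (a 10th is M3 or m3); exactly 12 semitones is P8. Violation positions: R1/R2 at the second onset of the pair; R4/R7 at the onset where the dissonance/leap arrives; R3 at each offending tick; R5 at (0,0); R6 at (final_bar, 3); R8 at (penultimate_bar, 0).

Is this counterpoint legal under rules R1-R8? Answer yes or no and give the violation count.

bar 0: v0=D3 v1=D4 (P8)
bar 1: v0=C3 v1=E3 (M3)
bar 2: v0=B2 v1=D3 (m3)
bar 3: v0=C3 v1=A3 (M6)
bar 4: v0=C3 v1=A3 (M6)
bar 5: v0=D3 v1=D4 (P8)
  R2 @ bar5.0: C3/A3 M6 -> D3/D4 P8 similar

No (1 violations)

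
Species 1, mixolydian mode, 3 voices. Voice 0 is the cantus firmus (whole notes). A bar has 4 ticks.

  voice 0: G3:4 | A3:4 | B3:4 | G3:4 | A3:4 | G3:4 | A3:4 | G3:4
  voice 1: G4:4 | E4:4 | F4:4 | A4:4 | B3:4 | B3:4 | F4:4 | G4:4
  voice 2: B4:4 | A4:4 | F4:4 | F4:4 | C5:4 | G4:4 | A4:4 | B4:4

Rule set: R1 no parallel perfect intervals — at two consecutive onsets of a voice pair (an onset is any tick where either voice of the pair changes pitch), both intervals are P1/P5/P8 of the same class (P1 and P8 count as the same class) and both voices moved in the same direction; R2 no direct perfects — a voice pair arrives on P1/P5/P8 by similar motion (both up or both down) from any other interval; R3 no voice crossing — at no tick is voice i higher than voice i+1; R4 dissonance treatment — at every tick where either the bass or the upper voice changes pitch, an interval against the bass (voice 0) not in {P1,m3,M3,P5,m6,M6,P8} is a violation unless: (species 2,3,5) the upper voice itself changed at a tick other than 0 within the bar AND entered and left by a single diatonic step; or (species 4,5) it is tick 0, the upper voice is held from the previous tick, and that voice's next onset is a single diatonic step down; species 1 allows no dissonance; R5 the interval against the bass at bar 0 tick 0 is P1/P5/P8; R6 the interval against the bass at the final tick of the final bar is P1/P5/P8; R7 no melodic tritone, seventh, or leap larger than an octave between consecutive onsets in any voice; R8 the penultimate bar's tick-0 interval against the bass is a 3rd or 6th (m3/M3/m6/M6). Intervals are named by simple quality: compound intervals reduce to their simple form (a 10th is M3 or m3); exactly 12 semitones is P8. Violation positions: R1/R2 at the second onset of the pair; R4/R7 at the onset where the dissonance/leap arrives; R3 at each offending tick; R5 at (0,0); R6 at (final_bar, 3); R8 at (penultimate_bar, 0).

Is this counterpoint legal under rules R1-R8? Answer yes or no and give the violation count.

bar 0: v0=G3 v1=G4 v2=B4 (M3)
bar 1: v0=A3 v1=E4 v2=A4 (P8)
bar 2: v0=B3 v1=F4 v2=F4 (TT)
bar 3: v0=G3 v1=A4 v2=F4 (m7)
bar 4: v0=A3 v1=B3 v2=C5 (m3)
bar 5: v0=G3 v1=B3 v2=G4 (P8)
bar 6: v0=A3 v1=F4 v2=A4 (P8)
bar 7: v0=G3 v1=G4 v2=B4 (M3)
  R5 @ bar0.0: opens on M3
  R4 @ bar2.0: B3/F4 TT untreated
  R4 @ bar2.0: B3/F4 TT untreated
  R3 @ bar3.0: A4 above F4
  R4 @ bar3.0: G3/A4 M2 untreated
  R4 @ bar3.0: G3/F4 m7 untreated
  R3 @ bar3.1: A4 above F4
  R3 @ bar3.2: A4 above F4
  R3 @ bar3.3: A4 above F4
  R4 @ bar4.0: A3/B3 M2 untreated
  R7 @ bar4.0: A4->B3 leap 10st
  R2 @ bar5.0: A3/C5 m3 -> G3/G4 P8 similar
  R1 @ bar6.0: G3/G4 P8 -> A3/A4 P8 similar
  R7 @ bar6.0: B3->F4 leap 6st
  R8 @ bar6.0: penult P8 not 3rd/6th
  R6 @ bar7.3: closes on M3

No (16 violations)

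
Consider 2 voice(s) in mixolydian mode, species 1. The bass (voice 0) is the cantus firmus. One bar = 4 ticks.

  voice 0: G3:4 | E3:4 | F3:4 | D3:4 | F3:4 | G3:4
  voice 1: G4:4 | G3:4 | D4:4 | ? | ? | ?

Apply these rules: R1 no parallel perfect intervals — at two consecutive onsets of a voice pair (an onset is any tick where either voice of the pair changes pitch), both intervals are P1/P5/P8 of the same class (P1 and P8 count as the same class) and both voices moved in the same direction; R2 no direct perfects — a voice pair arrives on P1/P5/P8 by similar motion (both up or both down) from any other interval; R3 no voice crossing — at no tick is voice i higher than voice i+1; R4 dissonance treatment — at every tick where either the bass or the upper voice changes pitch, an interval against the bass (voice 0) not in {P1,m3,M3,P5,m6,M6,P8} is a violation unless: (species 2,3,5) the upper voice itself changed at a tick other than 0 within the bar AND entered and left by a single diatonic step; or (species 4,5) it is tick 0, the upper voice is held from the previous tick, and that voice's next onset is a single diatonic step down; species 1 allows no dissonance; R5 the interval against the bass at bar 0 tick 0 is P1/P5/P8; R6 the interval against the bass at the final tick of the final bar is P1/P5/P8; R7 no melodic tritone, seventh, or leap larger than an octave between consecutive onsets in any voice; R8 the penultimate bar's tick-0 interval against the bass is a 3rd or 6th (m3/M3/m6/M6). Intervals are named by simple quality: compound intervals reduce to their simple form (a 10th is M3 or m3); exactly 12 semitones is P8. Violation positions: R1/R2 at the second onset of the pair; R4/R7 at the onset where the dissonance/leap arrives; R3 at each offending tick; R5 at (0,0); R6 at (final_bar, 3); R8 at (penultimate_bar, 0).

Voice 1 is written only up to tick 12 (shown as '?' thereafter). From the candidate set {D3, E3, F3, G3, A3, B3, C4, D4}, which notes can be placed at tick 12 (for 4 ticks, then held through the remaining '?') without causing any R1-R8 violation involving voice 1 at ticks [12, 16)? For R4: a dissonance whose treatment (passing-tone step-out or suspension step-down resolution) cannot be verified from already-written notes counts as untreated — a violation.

D3: violates R2
E3: violates R4,R7
F3: legal
G3: violates R4
A3: violates R2
B3: legal
C4: violates R4
D4: legal

{B3, D4, F3}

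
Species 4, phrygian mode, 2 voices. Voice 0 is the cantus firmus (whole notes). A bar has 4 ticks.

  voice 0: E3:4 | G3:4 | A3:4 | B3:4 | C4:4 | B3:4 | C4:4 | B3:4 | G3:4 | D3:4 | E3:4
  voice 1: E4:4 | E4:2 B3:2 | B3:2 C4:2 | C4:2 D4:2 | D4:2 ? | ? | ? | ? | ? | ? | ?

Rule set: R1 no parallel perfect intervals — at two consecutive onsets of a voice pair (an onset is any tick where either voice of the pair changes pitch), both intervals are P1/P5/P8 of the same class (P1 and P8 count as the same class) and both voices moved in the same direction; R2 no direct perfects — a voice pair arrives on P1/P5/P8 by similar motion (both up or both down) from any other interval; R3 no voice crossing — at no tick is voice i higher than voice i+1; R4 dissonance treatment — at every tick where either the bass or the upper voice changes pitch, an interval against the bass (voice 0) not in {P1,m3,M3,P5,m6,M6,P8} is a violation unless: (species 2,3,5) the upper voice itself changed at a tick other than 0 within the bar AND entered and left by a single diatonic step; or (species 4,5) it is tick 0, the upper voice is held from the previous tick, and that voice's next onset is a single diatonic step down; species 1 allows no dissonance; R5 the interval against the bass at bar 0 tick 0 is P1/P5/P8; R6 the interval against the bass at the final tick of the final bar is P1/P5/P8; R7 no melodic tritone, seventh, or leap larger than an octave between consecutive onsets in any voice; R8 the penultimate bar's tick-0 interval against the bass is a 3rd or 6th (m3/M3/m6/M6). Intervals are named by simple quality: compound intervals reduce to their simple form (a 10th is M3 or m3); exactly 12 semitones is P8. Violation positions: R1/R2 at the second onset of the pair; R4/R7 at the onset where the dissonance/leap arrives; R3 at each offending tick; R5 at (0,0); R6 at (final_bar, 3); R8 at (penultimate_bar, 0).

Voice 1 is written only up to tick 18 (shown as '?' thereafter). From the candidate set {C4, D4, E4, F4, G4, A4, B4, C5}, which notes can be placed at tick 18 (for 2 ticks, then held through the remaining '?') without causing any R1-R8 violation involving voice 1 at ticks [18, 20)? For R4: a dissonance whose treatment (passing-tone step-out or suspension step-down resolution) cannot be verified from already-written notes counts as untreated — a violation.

C4: legal
D4: legal
E4: legal
F4: violates R4
G4: legal
A4: legal
B4: violates R4
C5: violates R7

{A4, C4, D4, E4, G4}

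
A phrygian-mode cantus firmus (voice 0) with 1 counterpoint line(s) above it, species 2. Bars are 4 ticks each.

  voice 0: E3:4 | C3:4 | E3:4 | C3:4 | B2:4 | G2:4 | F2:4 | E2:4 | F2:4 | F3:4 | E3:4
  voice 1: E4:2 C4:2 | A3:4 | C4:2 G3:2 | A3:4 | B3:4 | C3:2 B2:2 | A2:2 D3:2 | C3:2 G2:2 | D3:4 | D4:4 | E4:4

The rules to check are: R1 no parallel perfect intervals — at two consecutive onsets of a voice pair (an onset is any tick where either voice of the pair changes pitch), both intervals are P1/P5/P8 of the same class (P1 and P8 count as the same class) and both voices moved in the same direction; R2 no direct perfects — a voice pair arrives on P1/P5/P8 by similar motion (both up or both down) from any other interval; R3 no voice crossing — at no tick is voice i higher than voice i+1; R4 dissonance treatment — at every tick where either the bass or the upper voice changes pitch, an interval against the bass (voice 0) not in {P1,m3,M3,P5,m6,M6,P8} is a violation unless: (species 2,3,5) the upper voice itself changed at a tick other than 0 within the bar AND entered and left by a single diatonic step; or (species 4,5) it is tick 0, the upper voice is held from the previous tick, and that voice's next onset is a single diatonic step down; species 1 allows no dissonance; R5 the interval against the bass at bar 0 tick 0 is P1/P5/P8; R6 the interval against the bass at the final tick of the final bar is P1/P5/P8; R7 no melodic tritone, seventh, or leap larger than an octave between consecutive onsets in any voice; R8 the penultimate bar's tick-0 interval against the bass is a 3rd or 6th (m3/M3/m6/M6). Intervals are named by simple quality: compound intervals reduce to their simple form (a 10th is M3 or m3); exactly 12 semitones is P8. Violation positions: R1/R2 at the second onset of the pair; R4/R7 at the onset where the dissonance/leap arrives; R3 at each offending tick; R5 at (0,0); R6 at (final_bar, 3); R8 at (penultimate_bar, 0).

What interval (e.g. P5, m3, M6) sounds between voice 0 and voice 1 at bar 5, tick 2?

voice 0=G2 voice 1=B2 -> M3

M3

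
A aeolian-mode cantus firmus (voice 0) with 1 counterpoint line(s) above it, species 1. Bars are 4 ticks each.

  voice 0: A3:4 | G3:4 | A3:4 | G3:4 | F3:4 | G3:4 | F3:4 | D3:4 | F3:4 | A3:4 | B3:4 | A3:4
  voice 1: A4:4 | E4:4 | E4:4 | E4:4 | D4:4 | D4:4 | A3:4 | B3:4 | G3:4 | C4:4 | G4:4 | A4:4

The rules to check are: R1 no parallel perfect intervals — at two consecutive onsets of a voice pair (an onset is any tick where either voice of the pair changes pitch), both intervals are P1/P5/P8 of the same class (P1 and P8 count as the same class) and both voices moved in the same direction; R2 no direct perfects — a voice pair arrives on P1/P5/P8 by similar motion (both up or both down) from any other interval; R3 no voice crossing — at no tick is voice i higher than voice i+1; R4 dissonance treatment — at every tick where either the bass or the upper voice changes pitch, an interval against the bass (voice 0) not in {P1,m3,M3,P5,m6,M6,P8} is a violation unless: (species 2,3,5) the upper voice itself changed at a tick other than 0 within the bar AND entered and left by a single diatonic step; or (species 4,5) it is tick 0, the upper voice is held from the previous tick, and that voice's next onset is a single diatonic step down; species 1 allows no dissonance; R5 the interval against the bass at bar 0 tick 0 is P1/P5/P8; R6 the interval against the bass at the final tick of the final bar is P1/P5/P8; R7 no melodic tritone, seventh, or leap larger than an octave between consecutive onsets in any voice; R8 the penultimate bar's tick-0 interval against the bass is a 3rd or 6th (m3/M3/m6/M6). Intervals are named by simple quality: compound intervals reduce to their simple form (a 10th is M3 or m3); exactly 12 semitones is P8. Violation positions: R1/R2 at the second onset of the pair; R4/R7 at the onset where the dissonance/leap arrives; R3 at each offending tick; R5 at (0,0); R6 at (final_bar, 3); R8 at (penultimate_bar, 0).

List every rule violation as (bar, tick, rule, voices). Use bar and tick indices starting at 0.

bar 0: v0=A3 v1=A4 downbeat P8
bar 1: v0=G3 v1=E4 downbeat M6
bar 2: v0=A3 v1=E4 downbeat P5
bar 3: v0=G3 v1=E4 downbeat M6
bar 4: v0=F3 v1=D4 downbeat M6
bar 5: v0=G3 v1=D4 downbeat P5
bar 6: v0=F3 v1=A3 downbeat M3
bar 7: v0=D3 v1=B3 downbeat M6
bar 8: v0=F3 v1=G3 downbeat M2
bar 9: v0=A3 v1=C4 downbeat m3
bar 10: v0=B3 v1=G4 downbeat m6
bar 11: v0=A3 v1=A4 downbeat P8
  -> R4 @ bar 8 tick 0 v(0, 1): F3/G3 M2 untreated

(8, 0, R4, (0, 1))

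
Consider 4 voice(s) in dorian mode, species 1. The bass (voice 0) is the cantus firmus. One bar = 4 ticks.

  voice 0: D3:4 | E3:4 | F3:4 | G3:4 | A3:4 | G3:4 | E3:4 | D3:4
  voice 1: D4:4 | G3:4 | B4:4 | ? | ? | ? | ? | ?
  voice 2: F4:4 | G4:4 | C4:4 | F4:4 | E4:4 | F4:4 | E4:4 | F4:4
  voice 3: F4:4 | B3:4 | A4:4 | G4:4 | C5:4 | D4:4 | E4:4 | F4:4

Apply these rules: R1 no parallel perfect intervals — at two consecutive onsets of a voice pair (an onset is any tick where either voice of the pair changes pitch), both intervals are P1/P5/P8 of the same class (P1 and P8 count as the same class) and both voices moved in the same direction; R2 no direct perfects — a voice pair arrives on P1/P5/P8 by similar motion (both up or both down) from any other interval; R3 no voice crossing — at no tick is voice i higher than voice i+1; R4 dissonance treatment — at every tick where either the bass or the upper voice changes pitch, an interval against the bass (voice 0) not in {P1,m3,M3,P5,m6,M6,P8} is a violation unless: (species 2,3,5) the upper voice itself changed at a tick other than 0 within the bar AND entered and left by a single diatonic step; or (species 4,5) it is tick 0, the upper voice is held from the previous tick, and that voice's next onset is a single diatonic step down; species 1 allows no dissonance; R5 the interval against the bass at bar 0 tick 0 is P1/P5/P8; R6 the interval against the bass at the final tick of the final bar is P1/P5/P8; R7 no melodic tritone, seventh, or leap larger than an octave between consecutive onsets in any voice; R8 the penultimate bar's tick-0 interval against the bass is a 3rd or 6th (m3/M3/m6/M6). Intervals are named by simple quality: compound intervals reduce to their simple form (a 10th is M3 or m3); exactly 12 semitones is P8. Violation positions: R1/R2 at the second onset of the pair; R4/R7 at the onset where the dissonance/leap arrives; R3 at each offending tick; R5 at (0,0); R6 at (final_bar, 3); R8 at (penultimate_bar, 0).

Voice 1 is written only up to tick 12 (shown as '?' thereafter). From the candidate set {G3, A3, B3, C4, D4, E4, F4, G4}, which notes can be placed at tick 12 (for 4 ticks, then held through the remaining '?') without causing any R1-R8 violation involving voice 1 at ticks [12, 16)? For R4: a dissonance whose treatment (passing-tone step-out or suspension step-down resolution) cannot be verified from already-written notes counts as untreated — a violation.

{B3, D4, E4}

G3: violates R2,R7
A3: violates R4,R7
B3: legal
C4: violates R2,R4,R7
D4: legal
E4: legal
F4: violates R4,R7
G4: violates R2,R3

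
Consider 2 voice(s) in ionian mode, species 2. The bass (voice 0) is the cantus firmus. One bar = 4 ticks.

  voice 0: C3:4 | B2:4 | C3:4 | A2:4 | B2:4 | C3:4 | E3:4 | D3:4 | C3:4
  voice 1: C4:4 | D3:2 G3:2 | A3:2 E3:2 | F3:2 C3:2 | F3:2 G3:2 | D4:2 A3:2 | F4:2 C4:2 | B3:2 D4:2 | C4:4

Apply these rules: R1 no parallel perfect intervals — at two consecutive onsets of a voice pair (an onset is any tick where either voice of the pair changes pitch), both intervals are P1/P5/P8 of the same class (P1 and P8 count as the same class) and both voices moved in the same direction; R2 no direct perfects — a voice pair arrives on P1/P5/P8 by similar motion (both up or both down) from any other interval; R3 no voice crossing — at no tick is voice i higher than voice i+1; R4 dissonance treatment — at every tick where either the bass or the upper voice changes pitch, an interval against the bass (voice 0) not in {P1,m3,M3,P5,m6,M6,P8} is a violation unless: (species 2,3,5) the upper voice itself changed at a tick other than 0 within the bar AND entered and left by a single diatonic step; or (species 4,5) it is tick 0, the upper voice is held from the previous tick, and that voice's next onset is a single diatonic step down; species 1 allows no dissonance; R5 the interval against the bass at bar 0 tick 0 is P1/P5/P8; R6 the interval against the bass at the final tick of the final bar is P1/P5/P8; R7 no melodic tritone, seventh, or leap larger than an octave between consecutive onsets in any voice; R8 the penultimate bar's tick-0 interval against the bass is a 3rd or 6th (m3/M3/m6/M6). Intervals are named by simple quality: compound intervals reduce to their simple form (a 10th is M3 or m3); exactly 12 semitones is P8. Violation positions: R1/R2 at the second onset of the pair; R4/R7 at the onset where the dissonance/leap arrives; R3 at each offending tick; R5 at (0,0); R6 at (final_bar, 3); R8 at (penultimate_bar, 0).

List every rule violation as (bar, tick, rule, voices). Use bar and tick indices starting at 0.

bar 0: v0=C3 v1=C4 downbeat P8
bar 1: v0=B2 v1=D3 downbeat m3
bar 2: v0=C3 v1=A3 downbeat M6
bar 3: v0=A2 v1=F3 downbeat m6
bar 4: v0=B2 v1=F3 downbeat TT
bar 5: v0=C3 v1=D4 downbeat M2
bar 6: v0=E3 v1=F4 downbeat m2
bar 7: v0=D3 v1=B3 downbeat M6
bar 8: v0=C3 v1=C4 downbeat P8
  -> R7 @ bar 1 tick 0 v(1,): C4->D3 leap 10st
  -> R4 @ bar 4 tick 0 v(0, 1): B2/F3 TT untreated
  -> R4 @ bar 5 tick 0 v(0, 1): C3/D4 M2 untreated
  -> R4 @ bar 6 tick 0 v(0, 1): E3/F4 m2 untreated
  -> R1 @ bar 8 tick 0 v(0, 1): D3/D4 P8 -> C3/C4 P8 similar

(1, 0, R7, (1,))
(4, 0, R4, (0, 1))
(5, 0, R4, (0, 1))
(6, 0, R4, (0, 1))
(8, 0, R1, (0, 1))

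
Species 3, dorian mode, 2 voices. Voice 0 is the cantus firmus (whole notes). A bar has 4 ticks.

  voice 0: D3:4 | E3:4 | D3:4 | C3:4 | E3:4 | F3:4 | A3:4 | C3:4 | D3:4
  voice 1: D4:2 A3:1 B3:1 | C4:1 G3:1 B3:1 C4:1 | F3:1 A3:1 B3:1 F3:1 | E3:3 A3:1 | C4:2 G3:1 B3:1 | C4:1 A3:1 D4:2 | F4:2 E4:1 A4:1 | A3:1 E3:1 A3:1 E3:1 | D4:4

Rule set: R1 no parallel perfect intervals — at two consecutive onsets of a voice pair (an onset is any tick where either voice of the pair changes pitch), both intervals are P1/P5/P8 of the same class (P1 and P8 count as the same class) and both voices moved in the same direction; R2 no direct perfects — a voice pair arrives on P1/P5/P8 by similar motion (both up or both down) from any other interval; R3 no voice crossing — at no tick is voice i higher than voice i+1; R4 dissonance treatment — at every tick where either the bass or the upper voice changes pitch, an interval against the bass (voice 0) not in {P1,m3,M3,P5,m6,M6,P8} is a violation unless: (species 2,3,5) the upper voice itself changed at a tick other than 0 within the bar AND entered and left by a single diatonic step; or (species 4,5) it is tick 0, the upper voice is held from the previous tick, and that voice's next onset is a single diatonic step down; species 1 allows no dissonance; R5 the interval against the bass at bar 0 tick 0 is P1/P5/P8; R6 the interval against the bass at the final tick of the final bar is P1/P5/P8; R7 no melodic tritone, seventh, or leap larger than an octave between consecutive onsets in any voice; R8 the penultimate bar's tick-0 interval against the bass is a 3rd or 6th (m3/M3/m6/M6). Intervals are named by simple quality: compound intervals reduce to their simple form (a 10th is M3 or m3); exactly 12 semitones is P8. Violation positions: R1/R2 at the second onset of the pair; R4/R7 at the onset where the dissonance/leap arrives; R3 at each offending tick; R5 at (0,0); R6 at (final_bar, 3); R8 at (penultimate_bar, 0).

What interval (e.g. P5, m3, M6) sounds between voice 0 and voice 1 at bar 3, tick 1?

M3

voice 0=C3 voice 1=E3 -> M3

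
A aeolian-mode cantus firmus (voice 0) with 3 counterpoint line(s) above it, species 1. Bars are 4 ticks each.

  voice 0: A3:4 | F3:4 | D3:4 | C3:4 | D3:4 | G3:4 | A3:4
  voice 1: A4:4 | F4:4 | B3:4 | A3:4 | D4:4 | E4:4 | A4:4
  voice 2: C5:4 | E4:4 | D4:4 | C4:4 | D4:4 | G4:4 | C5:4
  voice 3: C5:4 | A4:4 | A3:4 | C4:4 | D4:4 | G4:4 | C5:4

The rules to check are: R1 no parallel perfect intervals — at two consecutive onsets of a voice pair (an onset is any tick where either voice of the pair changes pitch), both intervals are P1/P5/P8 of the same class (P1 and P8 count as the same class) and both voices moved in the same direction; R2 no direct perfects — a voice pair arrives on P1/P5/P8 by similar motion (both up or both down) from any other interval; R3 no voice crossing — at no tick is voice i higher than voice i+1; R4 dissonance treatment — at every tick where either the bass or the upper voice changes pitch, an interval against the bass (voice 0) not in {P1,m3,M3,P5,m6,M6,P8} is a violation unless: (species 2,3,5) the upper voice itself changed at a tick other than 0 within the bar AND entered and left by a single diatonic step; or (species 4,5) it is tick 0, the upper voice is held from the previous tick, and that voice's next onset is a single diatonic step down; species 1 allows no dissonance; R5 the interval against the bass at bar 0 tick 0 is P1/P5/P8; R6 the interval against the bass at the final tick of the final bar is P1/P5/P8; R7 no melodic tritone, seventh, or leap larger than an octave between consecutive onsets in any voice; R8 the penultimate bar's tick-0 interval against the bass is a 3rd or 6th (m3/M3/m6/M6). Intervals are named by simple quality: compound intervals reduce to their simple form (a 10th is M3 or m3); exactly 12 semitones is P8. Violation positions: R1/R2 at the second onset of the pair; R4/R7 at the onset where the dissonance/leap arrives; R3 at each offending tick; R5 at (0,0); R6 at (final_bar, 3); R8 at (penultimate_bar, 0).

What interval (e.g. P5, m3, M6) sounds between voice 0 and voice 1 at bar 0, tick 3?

voice 0=A3 voice 1=A4 -> P8

P8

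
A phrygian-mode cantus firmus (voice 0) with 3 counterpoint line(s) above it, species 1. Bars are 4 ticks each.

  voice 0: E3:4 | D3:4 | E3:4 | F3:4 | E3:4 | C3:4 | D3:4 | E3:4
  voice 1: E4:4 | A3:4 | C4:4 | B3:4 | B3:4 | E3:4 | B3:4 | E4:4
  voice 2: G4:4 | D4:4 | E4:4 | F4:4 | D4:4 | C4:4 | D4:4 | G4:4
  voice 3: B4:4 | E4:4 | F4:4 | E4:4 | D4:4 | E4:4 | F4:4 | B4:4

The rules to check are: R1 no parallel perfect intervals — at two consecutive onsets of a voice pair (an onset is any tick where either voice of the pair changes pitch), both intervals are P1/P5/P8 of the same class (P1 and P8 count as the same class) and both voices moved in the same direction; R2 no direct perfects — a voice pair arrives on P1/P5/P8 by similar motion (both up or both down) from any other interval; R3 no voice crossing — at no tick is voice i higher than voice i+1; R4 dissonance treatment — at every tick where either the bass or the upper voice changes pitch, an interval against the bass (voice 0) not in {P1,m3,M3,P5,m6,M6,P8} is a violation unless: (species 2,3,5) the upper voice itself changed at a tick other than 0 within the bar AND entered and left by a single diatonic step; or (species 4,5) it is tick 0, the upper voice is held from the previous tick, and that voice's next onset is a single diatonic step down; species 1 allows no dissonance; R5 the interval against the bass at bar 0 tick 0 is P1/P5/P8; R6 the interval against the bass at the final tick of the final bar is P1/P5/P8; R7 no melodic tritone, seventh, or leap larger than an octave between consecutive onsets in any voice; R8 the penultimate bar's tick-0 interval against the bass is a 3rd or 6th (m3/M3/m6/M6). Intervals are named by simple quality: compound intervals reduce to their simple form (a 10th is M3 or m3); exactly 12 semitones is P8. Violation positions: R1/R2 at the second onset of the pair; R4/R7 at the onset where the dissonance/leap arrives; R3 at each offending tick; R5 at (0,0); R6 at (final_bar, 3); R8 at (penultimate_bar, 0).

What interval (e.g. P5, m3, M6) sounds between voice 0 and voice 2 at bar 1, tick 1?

P8

voice 0=D3 voice 2=D4 -> P8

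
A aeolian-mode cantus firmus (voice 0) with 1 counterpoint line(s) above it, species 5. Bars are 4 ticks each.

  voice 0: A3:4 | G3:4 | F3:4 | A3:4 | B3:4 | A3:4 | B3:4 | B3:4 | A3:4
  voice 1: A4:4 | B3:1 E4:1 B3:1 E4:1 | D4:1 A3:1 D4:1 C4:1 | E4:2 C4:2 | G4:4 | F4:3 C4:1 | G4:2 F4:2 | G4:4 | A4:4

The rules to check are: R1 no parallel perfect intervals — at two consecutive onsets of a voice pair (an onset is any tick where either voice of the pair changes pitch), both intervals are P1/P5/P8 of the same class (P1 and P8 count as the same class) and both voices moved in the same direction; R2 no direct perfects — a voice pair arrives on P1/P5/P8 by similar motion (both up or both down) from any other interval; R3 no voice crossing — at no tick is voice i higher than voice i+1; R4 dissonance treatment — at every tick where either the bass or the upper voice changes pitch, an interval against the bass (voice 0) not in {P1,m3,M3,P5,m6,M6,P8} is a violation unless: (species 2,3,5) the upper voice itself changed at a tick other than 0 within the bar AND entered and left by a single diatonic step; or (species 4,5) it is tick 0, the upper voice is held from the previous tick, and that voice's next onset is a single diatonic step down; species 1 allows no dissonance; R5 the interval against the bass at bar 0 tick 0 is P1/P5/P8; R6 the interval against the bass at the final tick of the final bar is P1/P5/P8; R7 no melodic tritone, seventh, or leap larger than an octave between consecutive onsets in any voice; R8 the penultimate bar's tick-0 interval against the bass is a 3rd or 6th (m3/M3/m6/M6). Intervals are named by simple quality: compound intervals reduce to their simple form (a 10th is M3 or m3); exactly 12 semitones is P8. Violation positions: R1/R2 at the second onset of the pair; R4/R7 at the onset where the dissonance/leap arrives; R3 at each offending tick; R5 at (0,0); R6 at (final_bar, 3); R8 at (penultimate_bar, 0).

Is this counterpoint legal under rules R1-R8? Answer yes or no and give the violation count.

No (2 violations)

bar 0: v0=A3 v1=A4 (P8)
bar 1: v0=G3 v1=B3 (M3)
bar 2: v0=F3 v1=D4 (M6)
bar 3: v0=A3 v1=E4 (P5)
bar 4: v0=B3 v1=G4 (m6)
bar 5: v0=A3 v1=F4 (m6)
bar 6: v0=B3 v1=G4 (m6)
bar 7: v0=B3 v1=G4 (m6)
bar 8: v0=A3 v1=A4 (P8)
  R7 @ bar1.0: A4->B3 leap 10st
  R1 @ bar3.0: F3/C4 P5 -> A3/E4 P5 similar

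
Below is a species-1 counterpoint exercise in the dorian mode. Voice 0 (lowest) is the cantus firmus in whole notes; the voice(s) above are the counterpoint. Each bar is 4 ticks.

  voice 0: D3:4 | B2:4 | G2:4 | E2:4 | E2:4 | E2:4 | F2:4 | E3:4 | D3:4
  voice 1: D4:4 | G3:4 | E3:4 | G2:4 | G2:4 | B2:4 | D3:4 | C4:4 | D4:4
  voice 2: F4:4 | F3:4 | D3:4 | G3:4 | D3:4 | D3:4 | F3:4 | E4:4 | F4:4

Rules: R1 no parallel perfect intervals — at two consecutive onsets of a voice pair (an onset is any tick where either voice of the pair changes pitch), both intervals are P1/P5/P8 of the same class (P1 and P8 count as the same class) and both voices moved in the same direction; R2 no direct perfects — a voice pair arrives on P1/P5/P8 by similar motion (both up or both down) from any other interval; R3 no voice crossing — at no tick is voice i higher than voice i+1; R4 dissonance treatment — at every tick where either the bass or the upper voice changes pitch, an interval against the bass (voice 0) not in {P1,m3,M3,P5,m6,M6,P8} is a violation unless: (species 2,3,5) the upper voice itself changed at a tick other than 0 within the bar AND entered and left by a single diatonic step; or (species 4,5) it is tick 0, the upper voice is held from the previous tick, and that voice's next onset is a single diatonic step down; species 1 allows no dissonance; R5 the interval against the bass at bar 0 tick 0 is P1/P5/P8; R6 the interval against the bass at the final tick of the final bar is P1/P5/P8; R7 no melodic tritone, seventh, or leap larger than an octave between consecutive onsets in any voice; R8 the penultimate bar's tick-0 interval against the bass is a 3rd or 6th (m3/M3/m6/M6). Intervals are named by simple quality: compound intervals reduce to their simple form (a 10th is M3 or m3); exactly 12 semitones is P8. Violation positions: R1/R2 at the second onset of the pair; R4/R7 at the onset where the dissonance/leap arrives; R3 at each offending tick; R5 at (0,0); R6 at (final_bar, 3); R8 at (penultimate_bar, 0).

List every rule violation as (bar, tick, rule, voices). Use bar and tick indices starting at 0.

(0, 0, R5, (0, 2))
(1, 0, R3, (1, 2))
(1, 0, R4, (0, 2))
(1, 1, R3, (1, 2))
(1, 2, R3, (1, 2))
(1, 3, R3, (1, 2))
(2, 0, R2, (0, 2))
(2, 0, R3, (1, 2))
(2, 1, R3, (1, 2))
(2, 2, R3, (1, 2))
(2, 3, R3, (1, 2))
(4, 0, R4, (0, 2))
(6, 0, R2, (0, 2))
(7, 0, R1, (0, 2))
(7, 0, R7, (0,))
(7, 0, R7, (1,))
(7, 0, R7, (2,))
(7, 0, R8, (0, 2))
(8, 3, R6, (0, 2))

bar 0: v0=D3 v1=D4 v2=F4 downbeat m3
bar 1: v0=B2 v1=G3 v2=F3 downbeat TT
bar 2: v0=G2 v1=E3 v2=D3 downbeat P5
bar 3: v0=E2 v1=G2 v2=G3 downbeat m3
bar 4: v0=E2 v1=G2 v2=D3 downbeat m7
bar 5: v0=E2 v1=B2 v2=D3 downbeat m7
bar 6: v0=F2 v1=D3 v2=F3 downbeat P8
bar 7: v0=E3 v1=C4 v2=E4 downbeat P8
bar 8: v0=D3 v1=D4 v2=F4 downbeat m3
  -> R5 @ bar 0 tick 0 v(0, 2): opens on m3
  -> R3 @ bar 1 tick 0 v(1, 2): G3 above F3
  -> R4 @ bar 1 tick 0 v(0, 2): B2/F3 TT untreated
  -> R3 @ bar 1 tick 1 v(1, 2): G3 above F3
  -> R3 @ bar 1 tick 2 v(1, 2): G3 above F3
  -> R3 @ bar 1 tick 3 v(1, 2): G3 above F3
  -> R2 @ bar 2 tick 0 v(0, 2): B2/F3 TT -> G2/D3 P5 similar
  -> R3 @ bar 2 tick 0 v(1, 2): E3 above D3
  -> R3 @ bar 2 tick 1 v(1, 2): E3 above D3
  -> R3 @ bar 2 tick 2 v(1, 2): E3 above D3
  -> R3 @ bar 2 tick 3 v(1, 2): E3 above D3
  -> R4 @ bar 4 tick 0 v(0, 2): E2/D3 m7 untreated
  -> R2 @ bar 6 tick 0 v(0, 2): E2/D3 m7 -> F2/F3 P8 similar
  -> R1 @ bar 7 tick 0 v(0, 2): F2/F3 P8 -> E3/E4 P8 similar
  -> R7 @ bar 7 tick 0 v(0,): F2->E3 leap 11st
  -> R7 @ bar 7 tick 0 v(1,): D3->C4 leap 10st
  -> R7 @ bar 7 tick 0 v(2,): F3->E4 leap 11st
  -> R8 @ bar 7 tick 0 v(0, 2): penult P8 not 3rd/6th
  -> R6 @ bar 8 tick 3 v(0, 2): closes on m3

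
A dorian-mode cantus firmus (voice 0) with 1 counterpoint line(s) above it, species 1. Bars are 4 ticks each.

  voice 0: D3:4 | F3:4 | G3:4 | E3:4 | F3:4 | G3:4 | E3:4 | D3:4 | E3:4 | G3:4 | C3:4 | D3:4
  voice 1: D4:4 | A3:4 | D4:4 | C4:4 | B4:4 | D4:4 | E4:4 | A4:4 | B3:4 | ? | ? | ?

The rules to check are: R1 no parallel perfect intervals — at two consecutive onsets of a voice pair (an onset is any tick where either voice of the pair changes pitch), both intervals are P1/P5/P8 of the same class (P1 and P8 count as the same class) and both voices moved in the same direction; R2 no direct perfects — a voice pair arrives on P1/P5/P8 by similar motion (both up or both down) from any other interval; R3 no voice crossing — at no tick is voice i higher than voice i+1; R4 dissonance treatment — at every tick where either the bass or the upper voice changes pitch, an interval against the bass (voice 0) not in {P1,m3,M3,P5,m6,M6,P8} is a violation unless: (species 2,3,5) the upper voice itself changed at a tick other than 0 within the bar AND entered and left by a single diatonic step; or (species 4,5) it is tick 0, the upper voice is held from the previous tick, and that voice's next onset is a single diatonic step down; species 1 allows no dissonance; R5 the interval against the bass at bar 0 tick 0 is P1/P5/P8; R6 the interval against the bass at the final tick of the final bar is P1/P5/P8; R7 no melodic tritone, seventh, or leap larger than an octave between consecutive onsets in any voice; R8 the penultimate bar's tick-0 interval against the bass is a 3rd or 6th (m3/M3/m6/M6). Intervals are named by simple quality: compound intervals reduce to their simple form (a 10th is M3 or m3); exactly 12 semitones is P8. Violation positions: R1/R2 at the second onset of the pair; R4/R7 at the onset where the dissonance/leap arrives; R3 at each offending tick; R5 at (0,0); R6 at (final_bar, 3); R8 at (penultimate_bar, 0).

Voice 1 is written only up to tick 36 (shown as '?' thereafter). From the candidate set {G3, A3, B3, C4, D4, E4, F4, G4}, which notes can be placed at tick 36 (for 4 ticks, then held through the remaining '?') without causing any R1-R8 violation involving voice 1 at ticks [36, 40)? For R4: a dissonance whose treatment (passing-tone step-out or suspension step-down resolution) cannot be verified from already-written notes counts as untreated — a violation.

{B3, E4, G3}

G3: legal
A3: violates R4
B3: legal
C4: violates R4
D4: violates R1
E4: legal
F4: violates R4,R7
G4: violates R2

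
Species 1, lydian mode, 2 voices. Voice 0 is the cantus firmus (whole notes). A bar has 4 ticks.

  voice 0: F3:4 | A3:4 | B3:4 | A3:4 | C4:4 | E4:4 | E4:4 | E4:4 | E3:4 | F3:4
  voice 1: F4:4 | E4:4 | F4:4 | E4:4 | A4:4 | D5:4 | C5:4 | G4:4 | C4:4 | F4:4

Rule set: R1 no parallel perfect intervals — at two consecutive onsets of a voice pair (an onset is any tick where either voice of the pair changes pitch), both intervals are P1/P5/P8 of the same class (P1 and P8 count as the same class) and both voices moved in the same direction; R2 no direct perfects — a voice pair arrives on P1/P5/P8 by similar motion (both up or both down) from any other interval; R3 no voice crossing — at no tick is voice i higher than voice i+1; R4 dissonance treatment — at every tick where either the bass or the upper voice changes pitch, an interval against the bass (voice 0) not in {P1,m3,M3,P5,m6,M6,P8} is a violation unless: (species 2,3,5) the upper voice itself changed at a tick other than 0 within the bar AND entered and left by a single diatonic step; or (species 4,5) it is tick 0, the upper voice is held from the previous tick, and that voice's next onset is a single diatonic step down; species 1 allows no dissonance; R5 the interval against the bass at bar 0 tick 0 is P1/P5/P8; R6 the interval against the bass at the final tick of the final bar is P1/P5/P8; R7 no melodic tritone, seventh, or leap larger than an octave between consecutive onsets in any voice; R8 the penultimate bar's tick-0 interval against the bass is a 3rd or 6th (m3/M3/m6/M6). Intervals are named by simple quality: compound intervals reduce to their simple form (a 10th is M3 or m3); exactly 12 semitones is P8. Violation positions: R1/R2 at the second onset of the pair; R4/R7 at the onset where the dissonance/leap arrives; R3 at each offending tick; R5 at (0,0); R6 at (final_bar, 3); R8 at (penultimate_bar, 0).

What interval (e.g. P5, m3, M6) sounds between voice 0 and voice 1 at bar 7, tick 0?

m3

voice 0=E4 voice 1=G4 -> m3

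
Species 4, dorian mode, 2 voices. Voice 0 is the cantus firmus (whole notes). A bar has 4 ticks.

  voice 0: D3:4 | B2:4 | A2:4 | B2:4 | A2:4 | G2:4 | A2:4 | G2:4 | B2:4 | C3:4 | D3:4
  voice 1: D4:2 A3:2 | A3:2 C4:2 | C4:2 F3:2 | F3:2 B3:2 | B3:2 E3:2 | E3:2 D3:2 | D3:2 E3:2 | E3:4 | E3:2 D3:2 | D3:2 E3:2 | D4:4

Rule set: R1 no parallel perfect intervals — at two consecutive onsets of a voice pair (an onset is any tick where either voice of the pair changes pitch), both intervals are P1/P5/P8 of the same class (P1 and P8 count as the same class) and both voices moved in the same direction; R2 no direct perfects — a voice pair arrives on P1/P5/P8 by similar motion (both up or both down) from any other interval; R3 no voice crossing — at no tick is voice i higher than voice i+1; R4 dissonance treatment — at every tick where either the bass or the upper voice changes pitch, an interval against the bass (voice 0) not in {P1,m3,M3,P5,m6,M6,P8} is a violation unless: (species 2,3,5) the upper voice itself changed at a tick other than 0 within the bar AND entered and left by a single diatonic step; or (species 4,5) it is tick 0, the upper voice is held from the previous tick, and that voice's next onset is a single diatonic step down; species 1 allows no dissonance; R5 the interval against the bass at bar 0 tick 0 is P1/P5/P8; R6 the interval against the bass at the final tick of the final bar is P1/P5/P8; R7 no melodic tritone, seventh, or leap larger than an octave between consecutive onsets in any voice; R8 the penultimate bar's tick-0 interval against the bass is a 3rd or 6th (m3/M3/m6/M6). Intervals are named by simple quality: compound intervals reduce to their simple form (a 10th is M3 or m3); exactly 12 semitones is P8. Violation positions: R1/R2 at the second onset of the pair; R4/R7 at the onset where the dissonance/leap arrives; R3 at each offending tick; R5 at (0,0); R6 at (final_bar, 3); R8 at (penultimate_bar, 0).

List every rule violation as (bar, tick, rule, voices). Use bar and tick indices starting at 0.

(1, 0, R4, (0, 1))
(1, 2, R4, (0, 1))
(3, 0, R4, (0, 1))
(3, 2, R7, (1,))
(4, 0, R4, (0, 1))
(6, 0, R4, (0, 1))
(9, 0, R4, (0, 1))
(9, 0, R8, (0, 1))
(10, 0, R2, (0, 1))
(10, 0, R7, (1,))

bar 0: v0=D3 v1=D4 downbeat P8
bar 1: v0=B2 v1=A3 downbeat m7
bar 2: v0=A2 v1=C4 downbeat m3
bar 3: v0=B2 v1=F3 downbeat TT
bar 4: v0=A2 v1=B3 downbeat M2
bar 5: v0=G2 v1=E3 downbeat M6
bar 6: v0=A2 v1=D3 downbeat P4
bar 7: v0=G2 v1=E3 downbeat M6
bar 8: v0=B2 v1=E3 downbeat P4
bar 9: v0=C3 v1=D3 downbeat M2
bar 10: v0=D3 v1=D4 downbeat P8
  -> R4 @ bar 1 tick 0 v(0, 1): B2/A3 m7 untreated
  -> R4 @ bar 1 tick 2 v(0, 1): B2/C4 m2 untreated
  -> R4 @ bar 3 tick 0 v(0, 1): B2/F3 TT untreated
  -> R7 @ bar 3 tick 2 v(1,): F3->B3 leap 6st
  -> R4 @ bar 4 tick 0 v(0, 1): A2/B3 M2 untreated
  -> R4 @ bar 6 tick 0 v(0, 1): A2/D3 P4 untreated
  -> R4 @ bar 9 tick 0 v(0, 1): C3/D3 M2 untreated
  -> R8 @ bar 9 tick 0 v(0, 1): penult M2 not 3rd/6th
  -> R2 @ bar 10 tick 0 v(0, 1): C3/E3 M3 -> D3/D4 P8 similar
  -> R7 @ bar 10 tick 0 v(1,): E3->D4 leap 10st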